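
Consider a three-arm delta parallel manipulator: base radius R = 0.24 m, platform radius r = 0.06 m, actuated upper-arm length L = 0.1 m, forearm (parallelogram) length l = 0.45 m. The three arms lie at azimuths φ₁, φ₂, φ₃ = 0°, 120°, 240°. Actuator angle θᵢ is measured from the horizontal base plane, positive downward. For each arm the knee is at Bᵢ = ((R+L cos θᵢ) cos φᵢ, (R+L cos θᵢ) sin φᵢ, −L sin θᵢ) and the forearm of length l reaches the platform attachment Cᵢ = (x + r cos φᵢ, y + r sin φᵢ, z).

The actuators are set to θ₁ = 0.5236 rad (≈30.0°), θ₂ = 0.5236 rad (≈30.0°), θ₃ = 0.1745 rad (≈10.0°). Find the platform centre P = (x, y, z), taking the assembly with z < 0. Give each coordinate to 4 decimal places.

(-0.0183, -0.0317, -0.3969)

arm 1 at φ=0.0°: e+L cos θ1 = 0.2666;  S1 = (0.2666, 0.0000, -0.0500)
φ2=120.0°: virtual centre (-0.1333, 0.2309, -0.0500), radius l
φ3=240.0°: virtual centre (-0.1392, -0.2412, -0.0174), radius l
eliminate P² terms by subtracting sphere 1 from 2 and 3
[-0.7998 0.4618 0.0000]·P = 0.0000;  [-0.8117 -0.4823 0.0653]·P = 0.0043
Cramer: x(z) = -0.0026+0.0396z;  y(z) = -0.0045+0.0686z
sphere 1 gives Az²+Bz+C=0 with A=1.0063, B=0.0780, C=-0.1275;  B²−4AC=0.5193;  roots -0.3969, 0.3193;  negative root z = -0.3969
x = -0.0183, y = -0.0317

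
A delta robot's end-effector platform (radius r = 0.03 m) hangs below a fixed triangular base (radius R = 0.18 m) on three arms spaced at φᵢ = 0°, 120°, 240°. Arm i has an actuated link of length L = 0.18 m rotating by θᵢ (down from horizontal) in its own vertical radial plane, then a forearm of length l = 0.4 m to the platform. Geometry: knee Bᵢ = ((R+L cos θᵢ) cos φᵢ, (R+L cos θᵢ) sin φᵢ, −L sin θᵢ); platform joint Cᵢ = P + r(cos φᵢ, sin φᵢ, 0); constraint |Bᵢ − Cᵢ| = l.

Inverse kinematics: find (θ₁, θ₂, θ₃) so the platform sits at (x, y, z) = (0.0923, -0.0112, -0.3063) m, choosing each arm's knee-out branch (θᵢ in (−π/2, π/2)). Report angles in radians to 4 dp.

φ1=0.0° → target in arm frame (0.0923, -0.0112)
  A cos θ + B sin θ = C:  0.0577·cos θ + -0.3063·sin θ = 0.0842
  θ1 = atan2(B,A) + arccos(C/0.3117) = -0.0875
arm 2 (φ=120.0°): x'=-0.0558, y'=-0.0743
  A cos θ + B sin θ = C:  0.2058·cos θ + -0.3063·sin θ = -0.0392
  γ=atan2(-0.3063,0.2058)=-0.9791;  ψ=arccos(-0.1063)=1.6773;  θ2=γ+ψ≈0.6982
rotate P by −φ3: (-0.0365, 0.0855, -0.3063)
  A cos θ + B sin θ = C:  0.1865·cos θ + -0.3063·sin θ = -0.0231
  √(A²+B²)=0.3586;  θ3 = -1.0240+1.6351 ≈ 0.6111

θ₁ = -0.0875, θ₂ = 0.6982, θ₃ = 0.6111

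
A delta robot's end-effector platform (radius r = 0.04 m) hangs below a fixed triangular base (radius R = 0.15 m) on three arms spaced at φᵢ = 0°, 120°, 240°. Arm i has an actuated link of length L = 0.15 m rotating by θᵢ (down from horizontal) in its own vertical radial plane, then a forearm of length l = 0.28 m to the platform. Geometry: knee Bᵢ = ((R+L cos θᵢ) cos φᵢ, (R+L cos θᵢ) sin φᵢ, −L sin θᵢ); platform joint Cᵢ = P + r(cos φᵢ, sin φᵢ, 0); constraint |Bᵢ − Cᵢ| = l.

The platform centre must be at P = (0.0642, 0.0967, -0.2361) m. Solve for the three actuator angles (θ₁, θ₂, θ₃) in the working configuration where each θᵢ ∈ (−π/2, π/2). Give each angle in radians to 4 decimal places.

rotate P by −φ1: (0.0642, 0.0967, -0.2361)
  e−x'=0.0458;  (l²−L²−(e−x')²−y'²−z²)/2L = -0.0376
  γ=atan2(-0.2361,0.0458)=-1.3792;  ψ=arccos(-0.1565)=1.7279;  θ1=γ+ψ≈0.3488
φ2=120.0° → target in arm frame (0.0516, -0.1039)
  e−x'=0.0584;  (l²−L²−(e−x')²−y'²−z²)/2L = -0.0468
  √(A²+B²)=0.2432;  θ2 = -1.3285+1.7646 ≈ 0.4361
rotate P by −φ3: (-0.1158, 0.0072, -0.2361)
  A=0.2258, B=-0.2361, C=(l²−L²−A²−y'²−z²)/(2L)=-0.1697
  γ=atan2(-0.2361,0.2258)=-0.8076;  ψ=arccos(-0.5193)=2.1168;  θ3=γ+ψ≈1.3092

θ₁ = 0.3488, θ₂ = 0.4361, θ₃ = 1.3092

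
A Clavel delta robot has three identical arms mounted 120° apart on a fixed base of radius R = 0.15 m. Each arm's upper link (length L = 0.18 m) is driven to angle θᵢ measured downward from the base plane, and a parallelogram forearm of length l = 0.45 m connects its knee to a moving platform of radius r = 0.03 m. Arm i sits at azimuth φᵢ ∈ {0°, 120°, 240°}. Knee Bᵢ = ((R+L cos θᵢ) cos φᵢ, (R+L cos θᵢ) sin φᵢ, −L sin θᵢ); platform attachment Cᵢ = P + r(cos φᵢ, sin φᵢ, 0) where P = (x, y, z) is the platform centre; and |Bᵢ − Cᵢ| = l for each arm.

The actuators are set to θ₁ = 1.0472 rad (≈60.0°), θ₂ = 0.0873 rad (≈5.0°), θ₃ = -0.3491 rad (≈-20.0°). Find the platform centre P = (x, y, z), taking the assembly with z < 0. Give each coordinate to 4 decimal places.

φ1=0.0°: virtual centre (0.2100, 0.0000, -0.1559), radius l
O2 = (0.2993·cos120.0°, 0.2993·sin120.0°, -0.0157) = (-0.1497, 0.2592, -0.0157)
φ3=240.0°: virtual centre (-0.1446, -0.2504, 0.0616), radius l
eliminate P² terms by subtracting sphere 1 from 2 and 3
[-0.7193 0.5184 0.2804]·P = 0.0214;  [-0.7091 -0.5008 0.4349]·P = 0.0190
Cramer: x(z) = -0.0283+0.5027z;  y(z) = 0.0021+0.1566z
sphere 1 gives Az²+Bz+C=0 with A=1.2772, B=0.0729, C=-0.1214;  B²−4AC=0.6256;  roots -0.3382, 0.2811;  negative root z = -0.3382
x = -0.1983, y = -0.0509

(-0.1983, -0.0509, -0.3382)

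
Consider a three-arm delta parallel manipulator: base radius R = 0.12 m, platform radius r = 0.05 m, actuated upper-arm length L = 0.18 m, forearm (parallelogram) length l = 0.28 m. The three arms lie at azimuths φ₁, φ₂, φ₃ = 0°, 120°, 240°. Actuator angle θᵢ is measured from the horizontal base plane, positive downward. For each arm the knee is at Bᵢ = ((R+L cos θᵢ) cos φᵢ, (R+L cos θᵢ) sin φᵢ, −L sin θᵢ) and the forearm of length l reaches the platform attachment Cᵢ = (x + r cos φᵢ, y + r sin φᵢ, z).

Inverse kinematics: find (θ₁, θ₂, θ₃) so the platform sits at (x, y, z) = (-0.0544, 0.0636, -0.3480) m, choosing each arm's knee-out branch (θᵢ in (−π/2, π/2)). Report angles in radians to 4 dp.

θ₁ = 1.1346, θ₂ = 0.6110, θ₃ = 1.0476

φ1=0.0° → target in arm frame (-0.0544, 0.0636)
  e−x'=0.1244;  (l²−L²−(e−x')²−y'²−z²)/2L = -0.2628
  γ=atan2(-0.3480,0.1244)=-1.2275;  ψ=arccos(-0.7112)=2.3620;  θ1=γ+ψ≈1.1346
φ2=120.0° → target in arm frame (0.0823, 0.0153)
  A cos θ + B sin θ = C:  -0.0123·cos θ + -0.3480·sin θ = -0.2097
  θ2 = atan2(B,A) + arccos(C/0.3482) = 0.6110
arm 3 (φ=240.0°): x'=-0.0279, y'=-0.0789
  e−x'=0.0979;  (l²−L²−(e−x')²−y'²−z²)/2L = -0.2525
  γ=atan2(-0.3480,0.0979)=-1.2966;  ψ=arccos(-0.6986)=2.3442;  θ3=γ+ψ≈1.0476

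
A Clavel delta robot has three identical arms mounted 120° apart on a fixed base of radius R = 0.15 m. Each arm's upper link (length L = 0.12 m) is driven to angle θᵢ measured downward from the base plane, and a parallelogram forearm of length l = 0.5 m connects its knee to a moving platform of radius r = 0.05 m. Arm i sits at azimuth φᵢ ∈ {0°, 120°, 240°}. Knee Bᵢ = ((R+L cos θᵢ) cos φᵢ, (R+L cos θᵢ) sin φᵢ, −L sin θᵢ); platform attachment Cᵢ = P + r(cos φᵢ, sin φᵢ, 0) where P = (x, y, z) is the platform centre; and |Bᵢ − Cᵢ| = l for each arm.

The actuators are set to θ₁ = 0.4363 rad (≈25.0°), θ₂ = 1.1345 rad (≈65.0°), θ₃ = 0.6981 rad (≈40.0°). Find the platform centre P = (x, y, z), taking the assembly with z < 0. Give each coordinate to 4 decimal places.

(0.0936, -0.0770, -0.5311)

arm 1 at φ=0.0°: (R−r)+L cos θ1 = 0.2088;  centre 1 = (0.2088, 0.0000, -0.0507)
centre 2 = (0.1507·cos120.0°, 0.1507·sin120.0°, -0.1088) = (-0.0754, 0.1305, -0.1088)
centre 3 = (0.1919·cos240.0°, 0.1919·sin240.0°, -0.0771) = (-0.0960, -0.1662, -0.0771)
|centre ₂|²−|centre ₁|² = -0.0116;  |centre ₃|²−|centre ₁|² = -0.0034
plane₁₂: -0.5682x+0.2610y+-0.1161z = -0.0116
det = 0.3480;  x = 0.0136+-0.1505z,  y = -0.0148+0.1170z
quadratic in z: (1.0364)z²+(0.1567)z+(-0.2091)=0, √Δ=0.9442 → z ∈ {-0.5311, 0.3799}; z = -0.5311 (taking z<0)
x = 0.0936, y = -0.0770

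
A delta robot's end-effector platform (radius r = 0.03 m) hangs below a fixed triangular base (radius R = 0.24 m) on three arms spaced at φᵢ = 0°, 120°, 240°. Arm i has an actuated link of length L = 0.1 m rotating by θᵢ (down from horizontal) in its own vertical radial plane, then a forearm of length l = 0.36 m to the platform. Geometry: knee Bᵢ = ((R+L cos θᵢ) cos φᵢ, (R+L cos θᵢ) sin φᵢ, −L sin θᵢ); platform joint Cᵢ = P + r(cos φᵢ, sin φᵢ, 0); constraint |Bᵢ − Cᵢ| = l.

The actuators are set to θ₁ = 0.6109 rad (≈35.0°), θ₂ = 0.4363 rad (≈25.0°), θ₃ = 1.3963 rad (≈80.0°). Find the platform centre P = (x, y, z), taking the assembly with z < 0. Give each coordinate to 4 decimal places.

(0.0282, 0.0718, -0.2916)

S1 = (0.2919·cos0.0°, 0.2919·sin0.0°, -0.0574) = (0.2919, 0.0000, -0.0574)
φ2=120.0°: virtual centre (-0.1503, 0.2604, -0.0423), radius l
arm 3 at φ=240.0°: e+L cos θ3 = 0.2274;  S3 = (-0.1137, -0.1969, -0.0985)
subtract pairs → two planes through P
[-0.8845 0.5207 0.0302]·P = 0.0037;  [-0.8112 -0.3938 -0.0822]·P = -0.0271
det = 0.7707;  x = 0.0164+-0.0401z,  y = 0.0350+-0.1262z
sphere 1 gives Az²+Bz+C=0 with A=1.0175, B=0.1280, C=-0.0492;  B²−4AC=0.2167;  roots -0.2916, 0.1658;  negative root z = -0.2916
x = 0.0282, y = 0.0718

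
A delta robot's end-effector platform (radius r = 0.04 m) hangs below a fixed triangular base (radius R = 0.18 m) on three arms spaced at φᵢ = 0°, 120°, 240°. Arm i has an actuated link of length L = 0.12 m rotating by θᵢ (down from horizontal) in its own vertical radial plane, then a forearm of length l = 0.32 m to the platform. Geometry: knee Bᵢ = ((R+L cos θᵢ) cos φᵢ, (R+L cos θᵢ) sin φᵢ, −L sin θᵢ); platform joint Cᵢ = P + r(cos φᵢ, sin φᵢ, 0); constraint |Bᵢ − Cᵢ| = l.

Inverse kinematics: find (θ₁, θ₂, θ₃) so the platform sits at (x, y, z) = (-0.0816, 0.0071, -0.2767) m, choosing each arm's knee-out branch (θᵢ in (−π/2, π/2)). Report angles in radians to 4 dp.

θ₁ = 1.1346, θ₂ = 0.3490, θ₃ = 0.4366

φ1=0.0° → target in arm frame (-0.0816, 0.0071)
  e−x'=0.2216;  (l²−L²−(e−x')²−y'²−z²)/2L = -0.1572
  √(A²+B²)=0.3545;  θ1 = -0.8955+2.0301 ≈ 1.1346
rotate P by −φ2: (0.0469, 0.0671, -0.2767)
  A cos θ + B sin θ = C:  0.0931·cos θ + -0.2767·sin θ = -0.0072
  γ=atan2(-0.2767,0.0931)=-1.2464;  ψ=arccos(-0.0246)=1.5954;  θ2=γ+ψ≈0.3490
arm 3 (φ=240.0°): x'=0.0347, y'=-0.0742
  A cos θ + B sin θ = C:  0.1053·cos θ + -0.2767·sin θ = -0.0215
  γ=atan2(-0.2767,0.1053)=-1.2070;  ψ=arccos(-0.0728)=1.6436;  θ3=γ+ψ≈0.4366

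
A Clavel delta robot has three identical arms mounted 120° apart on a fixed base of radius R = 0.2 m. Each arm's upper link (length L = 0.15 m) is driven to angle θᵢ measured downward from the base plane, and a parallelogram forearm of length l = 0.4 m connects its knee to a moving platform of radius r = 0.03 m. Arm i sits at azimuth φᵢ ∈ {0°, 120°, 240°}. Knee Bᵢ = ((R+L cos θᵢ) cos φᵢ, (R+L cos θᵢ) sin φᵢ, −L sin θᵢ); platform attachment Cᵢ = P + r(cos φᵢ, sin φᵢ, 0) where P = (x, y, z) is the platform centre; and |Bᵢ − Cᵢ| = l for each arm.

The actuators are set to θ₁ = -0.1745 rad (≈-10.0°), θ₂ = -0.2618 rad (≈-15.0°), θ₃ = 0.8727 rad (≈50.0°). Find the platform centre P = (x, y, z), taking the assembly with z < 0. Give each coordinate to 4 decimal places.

(0.0496, 0.0965, -0.2546)

arm 1 at φ=0.0°: e+L cos θ1 = 0.3177;  centre 1 = (0.3177, 0.0000, 0.0260)
arm 2 at φ=120.0°: e+L cos θ2 = 0.3149;  centre 2 = (-0.1574, 0.2727, 0.0388)
centre 3 = (0.2664·cos240.0°, 0.2664·sin240.0°, -0.1149) = (-0.1332, -0.2307, -0.1149)
|centre ₂|²−|centre ₁|² = -0.0010;  |centre ₃|²−|centre ₁|² = -0.0174
[-0.9503 0.5454 0.0256]·P = -0.0010;  [-0.9019 -0.4614 -0.2819]·P = -0.0174
det = 0.9304;  x = 0.0107+-0.1526z,  y = 0.0169+-0.3127z
sphere 1 gives Az²+Bz+C=0 with A=1.1211, B=0.0310, C=-0.0648;  B²−4AC=0.2914;  roots -0.2546, 0.2269;  negative root z = -0.2546
x = 0.0496, y = 0.0965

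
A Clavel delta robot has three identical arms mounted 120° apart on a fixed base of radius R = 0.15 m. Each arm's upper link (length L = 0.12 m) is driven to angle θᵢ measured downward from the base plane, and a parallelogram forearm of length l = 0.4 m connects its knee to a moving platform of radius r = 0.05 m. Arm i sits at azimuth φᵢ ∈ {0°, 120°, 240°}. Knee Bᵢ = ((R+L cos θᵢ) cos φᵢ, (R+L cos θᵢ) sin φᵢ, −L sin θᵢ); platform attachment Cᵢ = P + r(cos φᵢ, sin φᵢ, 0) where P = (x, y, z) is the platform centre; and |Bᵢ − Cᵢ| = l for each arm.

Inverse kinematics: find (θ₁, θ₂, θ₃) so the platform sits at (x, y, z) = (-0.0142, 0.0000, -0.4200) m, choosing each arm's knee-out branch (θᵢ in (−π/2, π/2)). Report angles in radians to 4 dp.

arm 1 (φ=0.0°): x'=-0.0142, y'=0.0000
  e−x'=0.1142;  (l²−L²−(e−x')²−y'²−z²)/2L = -0.1827
  θ1 = atan2(B,A) + arccos(C/0.4352) = 0.6986
arm 2 (φ=120.0°): x'=0.0071, y'=0.0123
  A=0.0929, B=-0.4200, C=(l²−L²−A²−y'²−z²)/(2L)=-0.1649
  γ=atan2(-0.4200,0.0929)=-1.3531;  ψ=arccos(-0.3834)=1.9643;  θ2=γ+ψ≈0.6112
rotate P by −φ3: (0.0071, -0.0123, -0.4200)
  A cos θ + B sin θ = C:  0.0929·cos θ + -0.4200·sin θ = -0.1649
  √(A²+B²)=0.4302;  θ3 = -1.3531+1.9643 ≈ 0.6112

θ₁ = 0.6986, θ₂ = 0.6112, θ₃ = 0.6112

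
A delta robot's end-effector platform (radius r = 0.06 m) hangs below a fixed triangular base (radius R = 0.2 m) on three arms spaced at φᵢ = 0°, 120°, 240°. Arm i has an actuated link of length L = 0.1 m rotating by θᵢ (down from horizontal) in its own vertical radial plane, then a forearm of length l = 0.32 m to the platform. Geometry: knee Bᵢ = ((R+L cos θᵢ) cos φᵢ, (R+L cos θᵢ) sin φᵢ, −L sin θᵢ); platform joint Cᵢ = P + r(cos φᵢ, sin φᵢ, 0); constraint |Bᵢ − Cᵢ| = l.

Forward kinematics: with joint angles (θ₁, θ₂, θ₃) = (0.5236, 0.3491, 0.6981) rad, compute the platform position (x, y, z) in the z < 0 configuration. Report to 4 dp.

φ1=0.0°: virtual centre (0.2266, 0.0000, -0.0500), radius l
arm 2 at φ=120.0°: e+L cos θ2 = 0.2340;  centre 2 = (-0.1170, 0.2026, -0.0342)
arm 3 at φ=240.0°: e+L cos θ3 = 0.2166;  centre 3 = (-0.1083, -0.1876, -0.0643)
eliminate P² terms by subtracting sphere 1 from 2 and 3
[-0.6872 0.4052 0.0316]·P = 0.0021;  [-0.6698 -0.3752 -0.0286]·P = -0.0028
Cramer: x(z) = 0.0007+0.0005z;  y(z) = 0.0062-0.0771z
quadratic in z: (1.0059)z²+(0.0988)z+(-0.0488)=0, √Δ=0.4541 → z ∈ {-0.2748, 0.1766}; z = -0.2748 (taking z<0)
x = 0.0005, y = 0.0274

(0.0005, 0.0274, -0.2748)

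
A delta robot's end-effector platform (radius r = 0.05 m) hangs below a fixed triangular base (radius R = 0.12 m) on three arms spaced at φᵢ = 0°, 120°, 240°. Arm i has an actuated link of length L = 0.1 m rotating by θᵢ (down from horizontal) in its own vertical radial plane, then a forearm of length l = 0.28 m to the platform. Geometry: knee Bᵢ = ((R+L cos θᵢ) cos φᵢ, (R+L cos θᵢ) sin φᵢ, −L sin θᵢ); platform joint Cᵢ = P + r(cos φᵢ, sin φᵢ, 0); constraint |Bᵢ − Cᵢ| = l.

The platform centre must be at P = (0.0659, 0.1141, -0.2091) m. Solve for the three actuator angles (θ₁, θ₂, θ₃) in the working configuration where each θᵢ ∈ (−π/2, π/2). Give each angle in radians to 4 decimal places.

rotate P by −φ1: (0.0659, 0.1141, -0.2091)
  A cos θ + B sin θ = C:  0.0041·cos θ + -0.2091·sin θ = 0.0582
  θ1 = atan2(B,A) + arccos(C/0.2091) = -0.2624
φ2=120.0° → target in arm frame (0.0659, -0.1141)
  e−x'=0.0041;  (l²−L²−(e−x')²−y'²−z²)/2L = 0.0582
  γ=atan2(-0.2091,0.0041)=-1.5510;  ψ=arccos(0.2782)=1.2889;  θ2=γ+ψ≈-0.2621
rotate P by −φ3: (-0.1318, 0.0000, -0.2091)
  A cos θ + B sin θ = C:  0.2018·cos θ + -0.2091·sin θ = -0.0802
  γ=atan2(-0.2091,0.2018)=-0.8033;  ψ=arccos(-0.2759)=1.8503;  θ3=γ+ψ≈1.0470

θ₁ = -0.2624, θ₂ = -0.2621, θ₃ = 1.0470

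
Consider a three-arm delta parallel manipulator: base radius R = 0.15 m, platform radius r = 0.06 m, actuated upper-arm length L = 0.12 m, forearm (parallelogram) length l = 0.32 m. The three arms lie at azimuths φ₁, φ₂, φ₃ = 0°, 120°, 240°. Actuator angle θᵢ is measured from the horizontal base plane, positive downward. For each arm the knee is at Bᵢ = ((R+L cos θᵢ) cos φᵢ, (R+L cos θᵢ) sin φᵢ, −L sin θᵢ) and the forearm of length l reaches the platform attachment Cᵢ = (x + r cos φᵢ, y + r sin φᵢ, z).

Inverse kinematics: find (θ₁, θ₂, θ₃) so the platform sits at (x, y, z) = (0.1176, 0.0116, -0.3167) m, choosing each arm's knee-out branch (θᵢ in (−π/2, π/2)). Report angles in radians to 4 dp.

φ1=0.0° → target in arm frame (0.1176, 0.0116)
  A=-0.0276, B=-0.3167, C=(l²−L²−A²−y'²−z²)/(2L)=-0.0550
  √(A²+B²)=0.3179;  θ1 = -1.6577+1.7446 ≈ 0.0869
arm 2 (φ=120.0°): x'=-0.0488, y'=-0.1076
  A cos θ + B sin θ = C:  0.1388·cos θ + -0.3167·sin θ = -0.1797
  θ2 = atan2(B,A) + arccos(C/0.3458) = 0.9596
arm 3 (φ=240.0°): x'=-0.0688, y'=0.0960
  A cos θ + B sin θ = C:  0.1588·cos θ + -0.3167·sin θ = -0.1948
  θ3 = atan2(B,A) + arccos(C/0.3543) = 1.0471

θ₁ = 0.0869, θ₂ = 0.9596, θ₃ = 1.0471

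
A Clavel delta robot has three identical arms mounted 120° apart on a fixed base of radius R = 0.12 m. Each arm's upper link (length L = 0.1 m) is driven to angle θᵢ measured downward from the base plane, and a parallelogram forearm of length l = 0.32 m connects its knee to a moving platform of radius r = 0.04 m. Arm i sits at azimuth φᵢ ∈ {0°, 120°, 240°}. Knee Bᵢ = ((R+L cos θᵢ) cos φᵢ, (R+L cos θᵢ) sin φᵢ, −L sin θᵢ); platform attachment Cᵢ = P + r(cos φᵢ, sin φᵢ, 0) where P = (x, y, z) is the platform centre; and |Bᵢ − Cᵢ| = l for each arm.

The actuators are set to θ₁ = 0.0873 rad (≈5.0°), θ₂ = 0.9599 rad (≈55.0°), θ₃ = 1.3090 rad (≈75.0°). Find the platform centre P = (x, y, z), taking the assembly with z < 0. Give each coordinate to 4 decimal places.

φ1=0.0°: virtual centre (0.1796, 0.0000, -0.0087), radius l
centre 2 = (0.1374·cos120.0°, 0.1374·sin120.0°, -0.0819) = (-0.0687, 0.1190, -0.0819)
centre 3 = (0.1059·cos240.0°, 0.1059·sin240.0°, -0.0966) = (-0.0529, -0.0917, -0.0966)
eliminate P² terms by subtracting sphere 1 from 2 and 3
linear system: -0.4966x+0.2379y = -0.0068−-0.1464z; -0.4651x+-0.1834y = -0.0118−-0.1757z
Cramer: x(z) = 0.0201-0.3404z;  y(z) = 0.0135-0.0951z
sphere 1 gives Az²+Bz+C=0 with A=1.1249, B=0.1235, C=-0.0767;  B²−4AC=0.3603;  roots -0.3217, 0.2119;  negative root z = -0.3217
x = 0.1295, y = 0.0441

(0.1295, 0.0441, -0.3217)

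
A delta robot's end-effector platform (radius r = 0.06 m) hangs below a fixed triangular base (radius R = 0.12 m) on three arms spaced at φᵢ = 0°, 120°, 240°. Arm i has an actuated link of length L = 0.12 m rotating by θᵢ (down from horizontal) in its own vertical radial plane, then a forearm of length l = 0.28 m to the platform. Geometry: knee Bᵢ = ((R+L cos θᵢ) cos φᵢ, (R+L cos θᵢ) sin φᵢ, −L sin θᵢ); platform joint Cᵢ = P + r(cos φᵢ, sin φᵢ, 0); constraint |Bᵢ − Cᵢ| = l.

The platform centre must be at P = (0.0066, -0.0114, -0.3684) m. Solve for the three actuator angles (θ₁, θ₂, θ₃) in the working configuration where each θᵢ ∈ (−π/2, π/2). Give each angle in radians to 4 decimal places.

arm 1 (φ=0.0°): x'=0.0066, y'=-0.0114
  A cos θ + B sin θ = C:  0.0534·cos θ + -0.3684·sin θ = -0.3113
  √(A²+B²)=0.3723;  θ1 = -1.4268+2.5610 ≈ 1.1341
arm 2 (φ=120.0°): x'=-0.0132, y'=0.0000
  A cos θ + B sin θ = C:  0.0732·cos θ + -0.3684·sin θ = -0.3211
  γ=atan2(-0.3684,0.0732)=-1.3747;  ψ=arccos(-0.8550)=2.5964;  θ2=γ+ψ≈1.2216
arm 3 (φ=240.0°): x'=0.0066, y'=0.0114
  e−x'=0.0534;  (l²−L²−(e−x')²−y'²−z²)/2L = -0.3113
  √(A²+B²)=0.3723;  θ3 = -1.4268+2.5610 ≈ 1.1343

θ₁ = 1.1341, θ₂ = 1.2216, θ₃ = 1.1343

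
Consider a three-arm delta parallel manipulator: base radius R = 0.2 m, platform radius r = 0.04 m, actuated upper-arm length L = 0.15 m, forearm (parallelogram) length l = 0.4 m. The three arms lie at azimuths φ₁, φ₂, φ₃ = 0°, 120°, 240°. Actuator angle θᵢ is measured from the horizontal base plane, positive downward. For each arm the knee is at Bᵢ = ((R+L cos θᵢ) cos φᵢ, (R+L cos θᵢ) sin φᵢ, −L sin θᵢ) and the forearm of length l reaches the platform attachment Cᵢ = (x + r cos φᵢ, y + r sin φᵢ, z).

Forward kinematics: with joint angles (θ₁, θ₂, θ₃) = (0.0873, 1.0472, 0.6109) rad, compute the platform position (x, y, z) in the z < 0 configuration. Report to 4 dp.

arm 1 at φ=0.0°: e+L cos θ1 = 0.3094;  centre 1 = (0.3094, 0.0000, -0.0131)
arm 2 at φ=120.0°: e+L cos θ2 = 0.2350;  centre 2 = (-0.1175, 0.2035, -0.1299)
arm 3 at φ=240.0°: e+L cos θ3 = 0.2829;  centre 3 = (-0.1414, -0.2450, -0.0860)
eliminate P² terms by subtracting sphere 1 from 2 and 3
plane₁₂: -0.8539x+0.4070y+-0.2337z = -0.0238
det = 0.7854;  x = 0.0193+-0.2214z,  y = -0.0181+0.1096z
into |P−centre ₁|² = l²: 1.0610z² + 0.1507z + -0.0753 = 0;  Δ = 0.3423;  z = -0.3467 or 0.2047 → z<0 root = -0.3467
x = 0.0960, y = -0.0561

(0.0960, -0.0561, -0.3467)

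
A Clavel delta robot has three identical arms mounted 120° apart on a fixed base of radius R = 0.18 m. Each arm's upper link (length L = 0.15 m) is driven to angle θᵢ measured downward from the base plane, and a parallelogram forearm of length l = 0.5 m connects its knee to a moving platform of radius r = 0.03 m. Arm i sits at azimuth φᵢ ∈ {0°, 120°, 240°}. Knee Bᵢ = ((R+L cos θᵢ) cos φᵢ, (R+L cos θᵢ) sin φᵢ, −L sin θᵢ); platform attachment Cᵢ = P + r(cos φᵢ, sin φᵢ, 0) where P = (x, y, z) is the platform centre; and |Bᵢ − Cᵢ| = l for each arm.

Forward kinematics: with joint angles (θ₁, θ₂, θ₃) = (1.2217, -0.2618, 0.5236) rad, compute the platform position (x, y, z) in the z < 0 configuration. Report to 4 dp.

arm 1 at φ=0.0°: (R−r)+L cos θ1 = 0.2013;  O1 = (0.2013, 0.0000, -0.1410)
O2 = (0.2949·cos120.0°, 0.2949·sin120.0°, 0.0388) = (-0.1474, 0.2554, 0.0388)
O3 = (0.2799·cos240.0°, 0.2799·sin240.0°, -0.0750) = (-0.1400, -0.2424, -0.0750)
eliminate P² terms by subtracting sphere 1 from 2 and 3
linear system: -0.6975x+0.5108y = 0.0281−0.3596z; -0.6825x+-0.4848y = 0.0236−0.1319z
Cramer: x(z) = -0.0374+0.3519z;  y(z) = 0.0040-0.2234z
quadratic in z: (1.1737)z²+(0.1122)z+(-0.1732)=0, √Δ=0.9086 → z ∈ {-0.4348, 0.3393}; z = -0.4348 (taking z<0)
x = -0.1904, y = 0.1011

(-0.1904, 0.1011, -0.4348)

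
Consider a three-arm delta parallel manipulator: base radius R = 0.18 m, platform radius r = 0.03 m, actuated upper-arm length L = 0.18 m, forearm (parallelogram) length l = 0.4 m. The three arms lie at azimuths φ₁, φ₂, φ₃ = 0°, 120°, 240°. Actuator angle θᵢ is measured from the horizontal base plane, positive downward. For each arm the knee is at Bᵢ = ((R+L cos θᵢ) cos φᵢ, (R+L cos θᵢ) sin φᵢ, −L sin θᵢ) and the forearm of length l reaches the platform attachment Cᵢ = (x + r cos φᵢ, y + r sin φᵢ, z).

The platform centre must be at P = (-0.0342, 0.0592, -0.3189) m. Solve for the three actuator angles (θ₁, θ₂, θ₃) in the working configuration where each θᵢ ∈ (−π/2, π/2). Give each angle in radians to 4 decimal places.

φ1=0.0° → target in arm frame (-0.0342, 0.0592)
  A=0.1842, B=-0.3189, C=(l²−L²−A²−y'²−z²)/(2L)=-0.0320
  γ=atan2(-0.3189,0.1842)=-1.0470;  ψ=arccos(-0.0870)=1.6579;  θ1=γ+ψ≈0.6109
φ2=120.0° → target in arm frame (0.0684, 0.0000)
  A cos θ + B sin θ = C:  0.0816·cos θ + -0.3189·sin θ = 0.0534
  θ2 = atan2(B,A) + arccos(C/0.3292) = 0.0875
rotate P by −φ3: (-0.0342, -0.0592, -0.3189)
  e−x'=0.1842;  (l²−L²−(e−x')²−y'²−z²)/2L = -0.0320
  θ3 = atan2(B,A) + arccos(C/0.3683) = 0.6107

θ₁ = 0.6109, θ₂ = 0.0875, θ₃ = 0.6107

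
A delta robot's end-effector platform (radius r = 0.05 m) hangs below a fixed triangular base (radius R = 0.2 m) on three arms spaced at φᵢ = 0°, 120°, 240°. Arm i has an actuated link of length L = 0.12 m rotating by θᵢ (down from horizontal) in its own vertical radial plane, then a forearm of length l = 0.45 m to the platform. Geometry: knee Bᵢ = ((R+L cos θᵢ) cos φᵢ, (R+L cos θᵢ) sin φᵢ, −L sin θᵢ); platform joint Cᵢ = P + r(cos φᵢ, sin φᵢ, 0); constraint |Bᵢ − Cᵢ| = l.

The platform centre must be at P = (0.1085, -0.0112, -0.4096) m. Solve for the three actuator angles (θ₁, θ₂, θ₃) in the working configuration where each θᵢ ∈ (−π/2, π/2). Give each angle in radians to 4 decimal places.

θ₁ = -0.0872, θ₂ = 0.7859, θ₃ = 0.6983

arm 1 (φ=0.0°): x'=0.1085, y'=-0.0112
  A cos θ + B sin θ = C:  0.0415·cos θ + -0.4096·sin θ = 0.0770
  θ1 = atan2(B,A) + arccos(C/0.4117) = -0.0872
rotate P by −φ2: (-0.0639, -0.0884, -0.4096)
  A cos θ + B sin θ = C:  0.2139·cos θ + -0.4096·sin θ = -0.1386
  γ=atan2(-0.4096,0.2139)=-1.0894;  ψ=arccos(-0.2998)=1.8753;  θ2=γ+ψ≈0.7859
arm 3 (φ=240.0°): x'=-0.0446, y'=0.0996
  A cos θ + B sin θ = C:  0.1946·cos θ + -0.4096·sin θ = -0.1143
  γ=atan2(-0.4096,0.1946)=-1.1274;  ψ=arccos(-0.2521)=1.8256;  θ3=γ+ψ≈0.6983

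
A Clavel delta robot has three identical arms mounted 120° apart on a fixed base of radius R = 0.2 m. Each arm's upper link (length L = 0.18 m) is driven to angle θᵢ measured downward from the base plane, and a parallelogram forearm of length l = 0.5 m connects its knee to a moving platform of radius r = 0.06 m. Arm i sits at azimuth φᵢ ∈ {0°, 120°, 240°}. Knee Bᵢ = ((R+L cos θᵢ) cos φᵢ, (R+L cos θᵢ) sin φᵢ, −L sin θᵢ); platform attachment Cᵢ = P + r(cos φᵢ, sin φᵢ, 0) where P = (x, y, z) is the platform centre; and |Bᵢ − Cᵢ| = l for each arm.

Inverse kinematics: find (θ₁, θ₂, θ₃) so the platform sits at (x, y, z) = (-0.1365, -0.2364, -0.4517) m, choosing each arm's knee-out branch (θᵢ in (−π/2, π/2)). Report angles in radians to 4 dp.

arm 1 (φ=0.0°): x'=-0.1365, y'=-0.2364
  A=0.2765, B=-0.4517, C=(l²−L²−A²−y'²−z²)/(2L)=-0.3299
  θ1 = atan2(B,A) + arccos(C/0.5296) = 1.2218
φ2=120.0° → target in arm frame (-0.1365, 0.2364)
  e−x'=0.2765;  (l²−L²−(e−x')²−y'²−z²)/2L = -0.3299
  θ2 = atan2(B,A) + arccos(C/0.5296) = 1.2217
arm 3 (φ=240.0°): x'=0.2730, y'=0.0000
  e−x'=-0.1330;  (l²−L²−(e−x')²−y'²−z²)/2L = -0.0114
  θ3 = atan2(B,A) + arccos(C/0.4709) = -0.2620

θ₁ = 1.2218, θ₂ = 1.2217, θ₃ = -0.2620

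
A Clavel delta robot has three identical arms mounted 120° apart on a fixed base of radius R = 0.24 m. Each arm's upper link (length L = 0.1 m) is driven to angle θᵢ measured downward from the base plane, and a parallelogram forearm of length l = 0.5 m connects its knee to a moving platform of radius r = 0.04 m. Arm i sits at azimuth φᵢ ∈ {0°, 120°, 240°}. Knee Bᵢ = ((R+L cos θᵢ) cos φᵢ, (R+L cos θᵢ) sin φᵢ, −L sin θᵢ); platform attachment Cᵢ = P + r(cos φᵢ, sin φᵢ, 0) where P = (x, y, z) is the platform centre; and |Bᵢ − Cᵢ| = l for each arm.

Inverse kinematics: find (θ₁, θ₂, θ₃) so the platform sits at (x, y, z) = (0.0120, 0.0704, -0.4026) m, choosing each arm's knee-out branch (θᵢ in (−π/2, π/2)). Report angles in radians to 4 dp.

θ₁ = -0.0002, θ₂ = -0.3491, θ₃ = 0.5231

arm 1 (φ=0.0°): x'=0.0120, y'=0.0704
  A cos θ + B sin θ = C:  0.1880·cos θ + -0.4026·sin θ = 0.1881
  √(A²+B²)=0.4443;  θ1 = -1.1339+1.1338 ≈ -0.0002
arm 2 (φ=120.0°): x'=0.0550, y'=-0.0456
  e−x'=0.1450;  (l²−L²−(e−x')²−y'²−z²)/2L = 0.2740
  θ2 = atan2(B,A) + arccos(C/0.4279) = -0.3491
φ3=240.0° → target in arm frame (-0.0670, -0.0248)
  e−x'=0.2670;  (l²−L²−(e−x')²−y'²−z²)/2L = 0.0301
  γ=atan2(-0.4026,0.2670)=-0.9853;  ψ=arccos(0.0624)=1.5084;  θ3=γ+ψ≈0.5231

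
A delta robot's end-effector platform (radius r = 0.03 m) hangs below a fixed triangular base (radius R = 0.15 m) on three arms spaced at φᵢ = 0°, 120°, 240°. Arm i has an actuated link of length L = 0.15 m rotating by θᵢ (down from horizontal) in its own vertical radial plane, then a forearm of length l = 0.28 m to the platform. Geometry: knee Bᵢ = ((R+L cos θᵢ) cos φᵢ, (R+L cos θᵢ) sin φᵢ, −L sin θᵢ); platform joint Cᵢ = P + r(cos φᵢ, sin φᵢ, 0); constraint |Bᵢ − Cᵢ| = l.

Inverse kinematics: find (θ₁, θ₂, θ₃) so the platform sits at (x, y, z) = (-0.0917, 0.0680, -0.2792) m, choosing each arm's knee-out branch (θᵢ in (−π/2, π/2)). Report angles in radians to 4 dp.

rotate P by −φ1: (-0.0917, 0.0680, -0.2792)
  A=0.2117, B=-0.2792, C=(l²−L²−A²−y'²−z²)/(2L)=-0.2383
  γ=atan2(-0.2792,0.2117)=-0.9220;  ψ=arccos(-0.6801)=2.3188;  θ1=γ+ψ≈1.3967
φ2=120.0° → target in arm frame (0.1047, 0.0454)
  A=0.0153, B=-0.2792, C=(l²−L²−A²−y'²−z²)/(2L)=-0.0812
  θ2 = atan2(B,A) + arccos(C/0.2796) = 0.3491
rotate P by −φ3: (-0.0130, -0.1134, -0.2792)
  e−x'=0.1330;  (l²−L²−(e−x')²−y'²−z²)/2L = -0.1754
  γ=atan2(-0.2792,0.1330)=-1.1261;  ψ=arccos(-0.5671)=2.1737;  θ3=γ+ψ≈1.0476

θ₁ = 1.3967, θ₂ = 0.3491, θ₃ = 1.0476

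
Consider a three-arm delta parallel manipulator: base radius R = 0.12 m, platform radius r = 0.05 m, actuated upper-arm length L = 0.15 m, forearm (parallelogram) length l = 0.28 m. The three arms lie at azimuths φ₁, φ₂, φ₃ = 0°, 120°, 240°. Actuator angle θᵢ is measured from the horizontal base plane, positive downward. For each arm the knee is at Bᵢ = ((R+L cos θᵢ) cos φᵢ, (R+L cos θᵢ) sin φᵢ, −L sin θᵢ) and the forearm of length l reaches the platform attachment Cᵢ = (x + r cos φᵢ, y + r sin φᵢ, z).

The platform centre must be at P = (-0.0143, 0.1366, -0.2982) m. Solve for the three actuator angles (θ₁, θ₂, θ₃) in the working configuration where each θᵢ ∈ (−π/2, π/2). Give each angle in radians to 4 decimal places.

rotate P by −φ1: (-0.0143, 0.1366, -0.2982)
  e−x'=0.0843;  (l²−L²−(e−x')²−y'²−z²)/2L = -0.1960
  √(A²+B²)=0.3099;  θ1 = -1.2953+2.2554 ≈ 0.9601
φ2=120.0° → target in arm frame (0.1254, -0.0559)
  A cos θ + B sin θ = C:  -0.0554·cos θ + -0.2982·sin θ = -0.1307
  √(A²+B²)=0.3033;  θ2 = -1.7546+2.0165 ≈ 0.2618
rotate P by −φ3: (-0.1111, -0.0807, -0.2982)
  e−x'=0.1811;  (l²−L²−(e−x')²−y'²−z²)/2L = -0.2412
  θ3 = atan2(B,A) + arccos(C/0.3489) = 1.3090

θ₁ = 0.9601, θ₂ = 0.2618, θ₃ = 1.3090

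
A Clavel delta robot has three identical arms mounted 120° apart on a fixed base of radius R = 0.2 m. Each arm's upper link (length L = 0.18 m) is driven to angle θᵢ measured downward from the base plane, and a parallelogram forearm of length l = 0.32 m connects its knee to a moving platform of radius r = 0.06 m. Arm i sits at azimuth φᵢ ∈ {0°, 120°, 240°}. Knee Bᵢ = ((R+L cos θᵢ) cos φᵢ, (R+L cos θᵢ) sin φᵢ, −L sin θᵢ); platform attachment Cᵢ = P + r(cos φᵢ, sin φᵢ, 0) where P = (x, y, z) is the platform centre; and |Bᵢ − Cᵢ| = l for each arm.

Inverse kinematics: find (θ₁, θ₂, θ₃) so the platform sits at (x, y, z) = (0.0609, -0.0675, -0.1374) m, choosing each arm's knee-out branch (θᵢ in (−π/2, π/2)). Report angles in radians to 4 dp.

θ₁ = -0.2618, θ₂ = 1.0472, θ₃ = 0.1749

φ1=0.0° → target in arm frame (0.0609, -0.0675)
  e−x'=0.0791;  (l²−L²−(e−x')²−y'²−z²)/2L = 0.1120
  θ1 = atan2(B,A) + arccos(C/0.1585) = -0.2618
rotate P by −φ2: (-0.0889, -0.0190, -0.1374)
  e−x'=0.2289;  (l²−L²−(e−x')²−y'²−z²)/2L = -0.0045
  √(A²+B²)=0.2670;  θ2 = -0.5406+1.5878 ≈ 1.0472
rotate P by −φ3: (0.0280, 0.0865, -0.1374)
  A cos θ + B sin θ = C:  0.1120·cos θ + -0.1374·sin θ = 0.0864
  θ3 = atan2(B,A) + arccos(C/0.1773) = 0.1749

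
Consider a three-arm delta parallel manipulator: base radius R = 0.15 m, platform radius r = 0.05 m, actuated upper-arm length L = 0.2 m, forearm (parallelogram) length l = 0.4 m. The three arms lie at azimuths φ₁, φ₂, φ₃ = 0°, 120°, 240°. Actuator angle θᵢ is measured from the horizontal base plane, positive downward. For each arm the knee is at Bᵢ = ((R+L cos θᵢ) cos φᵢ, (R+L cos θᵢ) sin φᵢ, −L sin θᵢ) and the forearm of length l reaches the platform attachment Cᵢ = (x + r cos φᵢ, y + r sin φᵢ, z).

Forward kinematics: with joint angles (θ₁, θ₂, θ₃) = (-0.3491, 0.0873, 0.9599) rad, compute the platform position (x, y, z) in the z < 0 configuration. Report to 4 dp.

arm 1 at φ=0.0°: ρ1 = 0.2879;  O1 = (0.2879, 0.0000, 0.0684)
arm 2 at φ=120.0°: ρ2 = 0.2992;  O2 = (-0.1496, 0.2591, -0.0174)
O3 = (0.2147·cos240.0°, 0.2147·sin240.0°, -0.1638) = (-0.1074, -0.1860, -0.1638)
subtract pairs → two planes through P
[-0.8751 0.5183 -0.1717]·P = 0.0023;  [-0.7906 -0.3719 -0.4645]·P = -0.0146
det = 0.7352;  x = 0.0092+-0.4143z,  y = 0.0199+-0.3682z
quadratic in z: (1.3072)z²+(0.0795)z+(-0.0772)=0, √Δ=0.6404 → z ∈ {-0.2754, 0.2145}; z = -0.2754 (taking z<0)
x = 0.1233, y = 0.1213

(0.1233, 0.1213, -0.2754)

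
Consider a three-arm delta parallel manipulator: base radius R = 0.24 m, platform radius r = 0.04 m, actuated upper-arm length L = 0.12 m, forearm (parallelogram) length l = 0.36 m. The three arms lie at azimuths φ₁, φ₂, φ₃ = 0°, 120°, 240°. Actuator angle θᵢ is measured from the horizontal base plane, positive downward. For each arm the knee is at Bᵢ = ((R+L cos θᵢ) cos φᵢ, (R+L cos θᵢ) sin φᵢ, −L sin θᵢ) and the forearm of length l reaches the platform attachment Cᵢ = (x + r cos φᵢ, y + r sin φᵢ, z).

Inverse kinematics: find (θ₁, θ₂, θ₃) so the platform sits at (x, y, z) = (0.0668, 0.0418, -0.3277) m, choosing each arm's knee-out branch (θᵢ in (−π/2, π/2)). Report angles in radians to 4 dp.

φ1=0.0° → target in arm frame (0.0668, 0.0418)
  A cos θ + B sin θ = C:  0.1332·cos θ + -0.3277·sin θ = -0.0487
  √(A²+B²)=0.3537;  θ1 = -1.1847+1.7088 ≈ 0.5240
rotate P by −φ2: (0.0028, -0.0788, -0.3277)
  e−x'=0.1972;  (l²−L²−(e−x')²−y'²−z²)/2L = -0.1553
  γ=atan2(-0.3277,0.1972)=-1.0291;  ψ=arccos(-0.4061)=1.9890;  θ2=γ+ψ≈0.9599
rotate P by −φ3: (-0.0696, 0.0370, -0.3277)
  A=0.2696, B=-0.3277, C=(l²−L²−A²−y'²−z²)/(2L)=-0.2760
  θ3 = atan2(B,A) + arccos(C/0.4243) = 1.3965

θ₁ = 0.5240, θ₂ = 0.9599, θ₃ = 1.3965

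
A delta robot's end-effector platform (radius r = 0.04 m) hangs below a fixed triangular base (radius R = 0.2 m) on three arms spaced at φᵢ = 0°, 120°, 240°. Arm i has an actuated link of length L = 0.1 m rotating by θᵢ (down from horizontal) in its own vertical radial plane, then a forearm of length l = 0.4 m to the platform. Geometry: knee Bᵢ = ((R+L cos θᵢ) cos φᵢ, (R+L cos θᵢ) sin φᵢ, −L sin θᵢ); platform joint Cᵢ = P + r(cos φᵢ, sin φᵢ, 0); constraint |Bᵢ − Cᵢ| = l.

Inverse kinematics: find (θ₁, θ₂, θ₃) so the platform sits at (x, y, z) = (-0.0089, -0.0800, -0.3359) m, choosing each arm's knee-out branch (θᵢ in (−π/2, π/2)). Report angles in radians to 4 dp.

θ₁ = 0.4361, θ₂ = 0.7847, θ₃ = -0.1750

rotate P by −φ1: (-0.0089, -0.0800, -0.3359)
  A=0.1689, B=-0.3359, C=(l²−L²−A²−y'²−z²)/(2L)=0.0112
  γ=atan2(-0.3359,0.1689)=-1.1049;  ψ=arccos(0.0298)=1.5409;  θ1=γ+ψ≈0.4361
φ2=120.0° → target in arm frame (-0.0648, 0.0477)
  A=0.2248, B=-0.3359, C=(l²−L²−A²−y'²−z²)/(2L)=-0.0783
  √(A²+B²)=0.4042;  θ2 = -0.9809+1.7657 ≈ 0.7847
rotate P by −φ3: (0.0737, 0.0323, -0.3359)
  A=0.0863, B=-0.3359, C=(l²−L²−A²−y'²−z²)/(2L)=0.1434
  γ=atan2(-0.3359,0.0863)=-1.3194;  ψ=arccos(0.4136)=1.1444;  θ3=γ+ψ≈-0.1750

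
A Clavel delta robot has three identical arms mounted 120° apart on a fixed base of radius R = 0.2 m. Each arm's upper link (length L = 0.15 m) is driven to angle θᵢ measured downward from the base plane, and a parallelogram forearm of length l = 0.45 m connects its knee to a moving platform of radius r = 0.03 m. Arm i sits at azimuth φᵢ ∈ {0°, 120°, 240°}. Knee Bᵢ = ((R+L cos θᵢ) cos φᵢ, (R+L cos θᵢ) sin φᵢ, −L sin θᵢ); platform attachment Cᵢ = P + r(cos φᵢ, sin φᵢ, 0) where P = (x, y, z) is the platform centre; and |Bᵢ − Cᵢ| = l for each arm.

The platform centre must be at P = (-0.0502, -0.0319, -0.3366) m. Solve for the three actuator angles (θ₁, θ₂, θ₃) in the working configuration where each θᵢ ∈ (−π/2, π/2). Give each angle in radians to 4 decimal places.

θ₁ = 0.4363, θ₂ = 0.1748, θ₃ = -0.1746

arm 1 (φ=0.0°): x'=-0.0502, y'=-0.0319
  A=0.2202, B=-0.3366, C=(l²−L²−A²−y'²−z²)/(2L)=0.0573
  θ1 = atan2(B,A) + arccos(C/0.4022) = 0.4363
arm 2 (φ=120.0°): x'=-0.0025, y'=0.0594
  A cos θ + B sin θ = C:  0.1725·cos θ + -0.3366·sin θ = 0.1113
  √(A²+B²)=0.3782;  θ2 = -1.0972+1.2720 ≈ 0.1748
rotate P by −φ3: (0.0527, -0.0275, -0.3366)
  A=0.1173, B=-0.3366, C=(l²−L²−A²−y'²−z²)/(2L)=0.1740
  θ3 = atan2(B,A) + arccos(C/0.3564) = -0.1746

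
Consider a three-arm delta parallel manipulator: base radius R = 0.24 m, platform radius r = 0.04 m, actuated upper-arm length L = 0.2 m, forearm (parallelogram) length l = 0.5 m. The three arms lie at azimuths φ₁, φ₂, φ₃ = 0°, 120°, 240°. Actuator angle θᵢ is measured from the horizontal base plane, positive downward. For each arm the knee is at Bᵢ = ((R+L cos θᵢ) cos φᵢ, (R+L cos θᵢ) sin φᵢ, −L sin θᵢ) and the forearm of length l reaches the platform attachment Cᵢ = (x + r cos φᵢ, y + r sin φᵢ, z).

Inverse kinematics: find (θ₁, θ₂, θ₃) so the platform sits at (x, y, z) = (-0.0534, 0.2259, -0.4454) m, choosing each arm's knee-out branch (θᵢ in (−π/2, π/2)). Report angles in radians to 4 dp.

θ₁ = 1.0473, θ₂ = -0.0875, θ₃ = 1.3963

rotate P by −φ1: (-0.0534, 0.2259, -0.4454)
  A cos θ + B sin θ = C:  0.2534·cos θ + -0.4454·sin θ = -0.2591
  γ=atan2(-0.4454,0.2534)=-1.0535;  ψ=arccos(-0.5055)=2.1008;  θ1=γ+ψ≈1.0473
arm 2 (φ=120.0°): x'=0.2223, y'=-0.0667
  A=-0.0223, B=-0.4454, C=(l²−L²−A²−y'²−z²)/(2L)=0.0167
  γ=atan2(-0.4454,-0.0223)=-1.6209;  ψ=arccos(0.0374)=1.5334;  θ2=γ+ψ≈-0.0875
φ3=240.0° → target in arm frame (-0.1689, -0.1592)
  A cos θ + B sin θ = C:  0.3689·cos θ + -0.4454·sin θ = -0.3746
  γ=atan2(-0.4454,0.3689)=-0.8790;  ψ=arccos(-0.6477)=2.2753;  θ3=γ+ψ≈1.3963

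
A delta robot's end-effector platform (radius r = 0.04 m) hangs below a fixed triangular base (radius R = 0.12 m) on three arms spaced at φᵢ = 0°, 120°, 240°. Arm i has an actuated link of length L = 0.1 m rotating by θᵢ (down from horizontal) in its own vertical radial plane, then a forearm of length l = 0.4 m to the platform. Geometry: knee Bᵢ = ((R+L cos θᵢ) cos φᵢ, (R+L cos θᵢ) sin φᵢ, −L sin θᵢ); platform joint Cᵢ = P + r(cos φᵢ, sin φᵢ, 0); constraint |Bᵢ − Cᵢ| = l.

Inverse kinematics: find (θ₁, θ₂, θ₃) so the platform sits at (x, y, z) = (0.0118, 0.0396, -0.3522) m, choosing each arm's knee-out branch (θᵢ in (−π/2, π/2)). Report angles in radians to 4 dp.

φ1=0.0° → target in arm frame (0.0118, 0.0396)
  A=0.0682, B=-0.3522, C=(l²−L²−A²−y'²−z²)/(2L)=0.0987
  γ=atan2(-0.3522,0.0682)=-1.3795;  ψ=arccos(0.2751)=1.2921;  θ1=γ+ψ≈-0.0874
rotate P by −φ2: (0.0284, -0.0300, -0.3522)
  A=0.0516, B=-0.3522, C=(l²−L²−A²−y'²−z²)/(2L)=0.1120
  θ2 = atan2(B,A) + arccos(C/0.3560) = -0.1745
rotate P by −φ3: (-0.0402, -0.0096, -0.3522)
  A=0.1202, B=-0.3522, C=(l²−L²−A²−y'²−z²)/(2L)=0.0571
  θ3 = atan2(B,A) + arccos(C/0.3721) = 0.1749

θ₁ = -0.0874, θ₂ = -0.1745, θ₃ = 0.1749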